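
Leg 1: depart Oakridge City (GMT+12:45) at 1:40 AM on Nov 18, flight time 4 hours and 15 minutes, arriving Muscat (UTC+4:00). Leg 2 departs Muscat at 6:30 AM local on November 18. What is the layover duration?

Convert departure to UTC: 1:40 AM − 12:45 = 12:55 PM UTC on Nov 17.
Add 4 hours 15 minutes flight time → 5:10 PM UTC.
Muscat is UTC+4:00, so local arrival = 5:10 PM + 4:00 = 9:10 PM on Nov 17.
Layover = 6:30 AM − 9:10 PM (+1 day) = 9 hours 20 minutes.

9 hours 20 minutes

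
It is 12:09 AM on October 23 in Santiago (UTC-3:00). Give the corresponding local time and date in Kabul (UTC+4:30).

7:39 AM on October 23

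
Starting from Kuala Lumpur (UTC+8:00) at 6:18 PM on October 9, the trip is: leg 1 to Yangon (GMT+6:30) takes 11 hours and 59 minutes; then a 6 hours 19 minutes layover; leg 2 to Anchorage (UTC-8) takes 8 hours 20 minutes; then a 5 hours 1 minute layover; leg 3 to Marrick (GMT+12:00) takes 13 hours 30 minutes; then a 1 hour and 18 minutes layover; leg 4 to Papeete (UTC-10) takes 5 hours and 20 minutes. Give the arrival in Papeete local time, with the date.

4:05 AM on Oct 11

Convert departure to UTC: 6:18 PM − 8:00 = 10:18 AM UTC on Oct 9.
Add 11 hours 59 minutes leg 1 → 10:17 PM UTC.
Add 6 hours and 19 minutes layover in Yangon → 4:36 AM UTC (Oct 10).
Add 8 hours 20 minutes leg 2 → 12:56 PM UTC.
Add 5 hours 1 minute layover in Anchorage → 5:57 PM UTC.
Add 13 hours 30 minutes leg 3 → 7:27 AM UTC (Oct 11).
Add 1 hour 18 minutes layover in Marrick → 8:45 AM UTC.
Add 5 hours 20 minutes leg 4 → 2:05 PM UTC.
Papeete is UTC−10:00, so local arrival = 2:05 PM − 10:00 = 4:05 AM on Oct 11.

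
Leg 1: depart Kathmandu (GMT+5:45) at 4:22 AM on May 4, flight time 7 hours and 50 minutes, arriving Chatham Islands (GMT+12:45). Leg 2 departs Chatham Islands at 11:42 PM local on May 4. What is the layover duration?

Convert departure to UTC: 4:22 AM − 5:45 = 10:37 PM UTC on May 3.
Add 7 hours 50 minutes flight time → 6:27 AM UTC (May 4).
Chatham Islands is UTC+12:45, so local arrival = 6:27 AM + 12:45 = 7:12 PM on May 4.
Layover = 11:42 PM − 7:12 PM = 4 hours 30 minutes.

4 hours 30 minutes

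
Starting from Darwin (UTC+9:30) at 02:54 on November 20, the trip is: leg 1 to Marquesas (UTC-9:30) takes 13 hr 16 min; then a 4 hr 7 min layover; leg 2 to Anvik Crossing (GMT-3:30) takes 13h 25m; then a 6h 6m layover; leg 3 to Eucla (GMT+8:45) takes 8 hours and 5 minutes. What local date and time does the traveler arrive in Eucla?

23:08 on November 21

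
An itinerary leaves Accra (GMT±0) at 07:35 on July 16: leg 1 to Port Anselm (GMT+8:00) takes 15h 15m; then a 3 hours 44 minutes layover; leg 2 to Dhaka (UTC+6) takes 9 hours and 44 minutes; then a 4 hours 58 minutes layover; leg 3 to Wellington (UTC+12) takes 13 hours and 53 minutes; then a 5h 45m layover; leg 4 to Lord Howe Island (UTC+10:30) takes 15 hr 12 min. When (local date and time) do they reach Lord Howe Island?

Accra is at UTC+0, so departure is already 07:35 UTC on Jul 16.
Add 15 hours and 15 minutes leg 1 → 22:50 UTC.
Add 3 hours 44 minutes layover in Port Anselm → 02:34 UTC (Jul 17).
Add 9 hours 44 minutes leg 2 → 12:18 UTC.
Add 4 hours and 58 minutes layover in Dhaka → 17:16 UTC.
Add 13 hours 53 minutes leg 3 → 07:09 UTC (Jul 18).
Add 5 hours 45 minutes layover in Wellington → 12:54 UTC.
Add 15 hours and 12 minutes leg 4 → 04:06 UTC (Jul 19).
Lord Howe Island is UTC+10:30, so local arrival = 04:06 + 10:30 = 14:36 on Jul 19.

14:36 on July 19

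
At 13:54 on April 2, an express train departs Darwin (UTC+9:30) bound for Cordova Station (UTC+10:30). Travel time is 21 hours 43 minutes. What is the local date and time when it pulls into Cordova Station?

Convert departure to UTC: 13:54 − 9:30 = 04:24 UTC on Apr 2.
Add 21 hours 43 minutes travel time → 02:07 UTC (Apr 3).
Cordova Station is UTC+10:30, so local arrival = 02:07 + 10:30 = 12:37 on Apr 3.

12:37 on April 3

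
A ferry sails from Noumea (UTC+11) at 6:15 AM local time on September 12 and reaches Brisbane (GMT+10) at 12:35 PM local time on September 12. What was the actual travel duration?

7 hours 20 minutes

Brisbane is 1:00 behind Noumea.
Clock-face elapsed time (ignoring zones) is 6 hours 20 minutes.
Actual elapsed = 6 hours 20 minutes + 1:00 = 7 hours 20 minutes.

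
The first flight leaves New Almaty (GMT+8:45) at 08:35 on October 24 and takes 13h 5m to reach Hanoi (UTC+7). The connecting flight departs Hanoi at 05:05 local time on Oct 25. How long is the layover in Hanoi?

Convert departure to UTC: 08:35 − 8:45 = 23:50 UTC on Oct 23.
Add 13 hours 5 minutes flight time → 12:55 UTC (Oct 24).
Hanoi is UTC+7:00, so local arrival = 12:55 + 7:00 = 19:55 on Oct 24.
Layover = 05:05 − 19:55 (+1 day) = 9 hours 10 minutes.

9 hours 10 minutes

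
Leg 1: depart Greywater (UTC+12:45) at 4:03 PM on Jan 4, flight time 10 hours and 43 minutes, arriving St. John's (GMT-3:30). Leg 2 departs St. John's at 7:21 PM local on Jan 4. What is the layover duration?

8 hours 50 minutes

Convert departure to UTC: 4:03 PM − 12:45 = 3:18 AM UTC on Jan 4.
Add 10 hours and 43 minutes flight time → 2:01 PM UTC.
St. John's is UTC−3:30, so local arrival = 2:01 PM − 3:30 = 10:31 AM on Jan 4.
Layover = 7:21 PM − 10:31 AM = 8 hours 50 minutes.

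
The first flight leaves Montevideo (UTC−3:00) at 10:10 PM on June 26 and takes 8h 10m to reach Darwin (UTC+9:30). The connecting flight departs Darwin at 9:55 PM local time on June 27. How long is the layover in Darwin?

Convert departure to UTC: 10:10 PM + 3:00 = 1:10 AM UTC on Jun 27.
Add 8 hours and 10 minutes flight time → 9:20 AM UTC.
Darwin is UTC+9:30, so local arrival = 9:20 AM + 9:30 = 6:50 PM on Jun 27.
Layover = 9:55 PM − 6:50 PM = 3 hours 5 minutes.

3 hours 5 minutes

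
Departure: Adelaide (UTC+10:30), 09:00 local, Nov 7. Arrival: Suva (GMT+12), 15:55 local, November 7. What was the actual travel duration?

5 hours 25 minutes

Departure in UTC: 09:00 − 10:30 = 22:30 on Nov 6.
Arrival in UTC: 15:55 − 12:00 = 03:55 on Nov 7.
Elapsed = 03:55 − 22:30 (+1 day) = 5 hours 25 minutes.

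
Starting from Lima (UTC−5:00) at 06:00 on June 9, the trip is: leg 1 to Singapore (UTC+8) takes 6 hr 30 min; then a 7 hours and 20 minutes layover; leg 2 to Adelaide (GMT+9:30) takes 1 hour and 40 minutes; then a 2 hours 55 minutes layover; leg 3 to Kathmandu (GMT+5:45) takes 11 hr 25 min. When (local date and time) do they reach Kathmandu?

Convert departure to UTC: 06:00 + 5:00 = 11:00 UTC on Jun 9.
Add 6 hours 30 minutes leg 1 → 17:30 UTC.
Add 7 hours and 20 minutes layover in Singapore → 00:50 UTC (Jun 10).
Add 1 hour and 40 minutes leg 2 → 02:30 UTC.
Add 2 hours 55 minutes layover in Adelaide → 05:25 UTC.
Add 11 hours and 25 minutes leg 3 → 16:50 UTC.
Kathmandu is UTC+5:45, so local arrival = 16:50 + 5:45 = 22:35 on Jun 10.

22:35 on June 10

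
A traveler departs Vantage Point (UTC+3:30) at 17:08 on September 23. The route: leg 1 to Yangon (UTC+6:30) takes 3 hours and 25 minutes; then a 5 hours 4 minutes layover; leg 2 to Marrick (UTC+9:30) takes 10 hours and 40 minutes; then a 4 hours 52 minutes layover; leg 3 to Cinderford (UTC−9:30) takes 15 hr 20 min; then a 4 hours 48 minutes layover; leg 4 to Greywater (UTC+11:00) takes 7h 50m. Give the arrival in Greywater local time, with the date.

Convert departure to UTC: 17:08 − 3:30 = 13:38 UTC on Sep 23.
Add 3 hours and 25 minutes leg 1 → 17:03 UTC.
Add 5 hours and 4 minutes layover in Yangon → 22:07 UTC.
Add 10 hours and 40 minutes leg 2 → 08:47 UTC (Sep 24).
Add 4 hours and 52 minutes layover in Marrick → 13:39 UTC.
Add 15 hours 20 minutes leg 3 → 04:59 UTC (Sep 25).
Add 4 hours and 48 minutes layover in Cinderford → 09:47 UTC.
Add 7 hours 50 minutes leg 4 → 17:37 UTC.
Greywater is UTC+11:00, so local arrival = 17:37 + 11:00 = 04:37 on Sep 26.

04:37 on September 26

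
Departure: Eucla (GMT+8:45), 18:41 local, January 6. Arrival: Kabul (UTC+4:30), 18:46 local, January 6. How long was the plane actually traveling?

Kabul is 4:15 behind Eucla.
Clock-face elapsed time (ignoring zones) is 5 minutes.
Actual elapsed = 5 minutes + 4:15 = 4 hours 20 minutes.

4 hours 20 minutes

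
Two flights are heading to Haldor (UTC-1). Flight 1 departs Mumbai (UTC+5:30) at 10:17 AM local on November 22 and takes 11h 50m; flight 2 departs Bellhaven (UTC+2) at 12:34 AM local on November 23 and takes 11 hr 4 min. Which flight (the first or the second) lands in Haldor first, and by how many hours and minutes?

the first, by 17 hours 1 minute

Flight 1 in UTC: 10:17 AM − 5:30 = 4:47 AM on Nov 22.
+11 hours and 50 minutes → arrive 4:37 PM UTC on Nov 22.
Flight 2 in UTC: 12:34 AM − 2:00 = 10:34 PM on Nov 22.
+11 hours and 4 minutes → arrive 9:38 AM UTC on Nov 23.
Flight 1 lands earlier by 17 hours 1 minute.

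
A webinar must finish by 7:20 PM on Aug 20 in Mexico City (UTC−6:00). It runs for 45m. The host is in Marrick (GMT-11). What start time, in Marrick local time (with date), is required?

1:35 PM on August 20

Target end time in UTC: 7:20 PM + 6:00 = 1:20 AM on Aug 21.
Subtract 45 minutes → start 12:35 AM UTC on Aug 21.
Marrick is UTC−11:00: 12:35 AM − 11:00 = 1:35 PM on Aug 20.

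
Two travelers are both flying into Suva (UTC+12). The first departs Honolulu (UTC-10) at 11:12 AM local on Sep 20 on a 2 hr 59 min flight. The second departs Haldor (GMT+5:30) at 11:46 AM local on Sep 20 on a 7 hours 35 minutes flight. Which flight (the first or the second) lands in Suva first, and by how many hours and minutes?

the second, by 10 hours 20 minutes

Flight 1 in UTC: 11:12 AM + 10:00 = 9:12 PM on Sep 20.
+2 hours 59 minutes → arrive 12:11 AM UTC on Sep 21.
Flight 2 in UTC: 11:46 AM − 5:30 = 6:16 AM on Sep 20.
+7 hours 35 minutes → arrive 1:51 PM UTC on Sep 20.
Flight 2 lands earlier by 10 hours 20 minutes.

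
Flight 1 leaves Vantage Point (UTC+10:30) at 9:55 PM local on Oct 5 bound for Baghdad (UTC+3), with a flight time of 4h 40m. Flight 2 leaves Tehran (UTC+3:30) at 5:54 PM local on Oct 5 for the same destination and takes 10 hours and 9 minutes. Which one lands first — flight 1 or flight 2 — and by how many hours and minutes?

Flight 1 in UTC: 9:55 PM − 10:30 = 11:25 AM on Oct 5.
+4 hours 40 minutes → arrive 4:05 PM UTC on Oct 5.
Flight 2 in UTC: 5:54 PM − 3:30 = 2:24 PM on Oct 5.
+10 hours 9 minutes → arrive 12:33 AM UTC on Oct 6.
Flight 1 lands earlier by 8 hours 28 minutes.

the first, by 8 hours 28 minutes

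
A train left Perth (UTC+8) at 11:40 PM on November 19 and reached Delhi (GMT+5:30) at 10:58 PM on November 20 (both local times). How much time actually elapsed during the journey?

25 hours 48 minutes

Departure in UTC: 11:40 PM − 8:00 = 3:40 PM on Nov 19.
Arrival in UTC: 10:58 PM − 5:30 = 5:28 PM on Nov 20.
Elapsed = 5:28 PM − 3:40 PM (+1 day) = 25 hours 48 minutes.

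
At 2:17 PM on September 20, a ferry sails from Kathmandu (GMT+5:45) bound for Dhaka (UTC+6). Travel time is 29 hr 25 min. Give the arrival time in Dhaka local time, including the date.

Dhaka is 0:15 ahead of Kathmandu.
After 29 hours and 25 minutes it is 7:42 PM (Sep 21) in Kathmandu.
Shift by the zone difference: 7:42 PM + 0:15 = 7:57 PM on Sep 21 in Dhaka.

7:57 PM on September 21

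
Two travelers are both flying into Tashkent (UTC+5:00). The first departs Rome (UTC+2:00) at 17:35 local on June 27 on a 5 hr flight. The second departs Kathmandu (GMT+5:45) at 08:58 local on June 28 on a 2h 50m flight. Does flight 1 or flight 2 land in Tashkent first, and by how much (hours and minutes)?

Flight 1 in UTC: 17:35 − 2:00 = 15:35 on Jun 27.
+5 hours → arrive 20:35 UTC on Jun 27.
Flight 2 in UTC: 08:58 − 5:45 = 03:13 on Jun 28.
+2 hours 50 minutes → arrive 06:03 UTC on Jun 28.
Flight 1 lands earlier by 9 hours 28 minutes.

the first, by 9 hours 28 minutes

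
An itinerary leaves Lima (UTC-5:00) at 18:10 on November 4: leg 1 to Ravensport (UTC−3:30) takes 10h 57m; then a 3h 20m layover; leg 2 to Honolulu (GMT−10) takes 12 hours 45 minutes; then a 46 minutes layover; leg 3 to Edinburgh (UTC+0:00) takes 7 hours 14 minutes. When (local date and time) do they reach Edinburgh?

10:12 on November 6

Convert departure to UTC: 18:10 + 5:00 = 23:10 UTC on Nov 4.
Add 10 hours 57 minutes leg 1 → 10:07 UTC (Nov 5).
Add 3 hours 20 minutes layover in Ravensport → 13:27 UTC.
Add 12 hours and 45 minutes leg 2 → 02:12 UTC (Nov 6).
Add 46 minutes layover in Honolulu → 02:58 UTC.
Add 7 hours and 14 minutes leg 3 → 10:12 UTC.
Edinburgh is UTC+0, so local arrival is the same: 10:12 on Nov 6.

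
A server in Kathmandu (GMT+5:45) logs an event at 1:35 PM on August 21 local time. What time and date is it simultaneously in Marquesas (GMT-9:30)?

In UTC: 1:35 PM − 5:45 = 7:50 AM on Aug 21.
Marquesas is UTC−9:30: 7:50 AM − 9:30 = 10:20 PM on Aug 20.

10:20 PM on August 20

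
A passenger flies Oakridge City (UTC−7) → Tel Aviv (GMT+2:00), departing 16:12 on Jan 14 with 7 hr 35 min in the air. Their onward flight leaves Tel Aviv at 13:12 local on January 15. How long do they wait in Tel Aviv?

4 hours 25 minutes

Convert departure to UTC: 16:12 + 7:00 = 23:12 UTC on Jan 14.
Add 7 hours 35 minutes flight time → 06:47 UTC (Jan 15).
Tel Aviv is UTC+2:00, so local arrival = 06:47 + 2:00 = 08:47 on Jan 15.
Layover = 13:12 − 08:47 = 4 hours 25 minutes.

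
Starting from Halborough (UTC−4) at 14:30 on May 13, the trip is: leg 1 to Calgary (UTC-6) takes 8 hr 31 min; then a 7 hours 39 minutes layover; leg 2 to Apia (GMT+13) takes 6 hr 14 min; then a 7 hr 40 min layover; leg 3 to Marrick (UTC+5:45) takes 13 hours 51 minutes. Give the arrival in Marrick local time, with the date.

20:10 on May 15

Convert departure to UTC: 14:30 + 4:00 = 18:30 UTC on May 13.
Add 8 hours and 31 minutes leg 1 → 03:01 UTC (May 14).
Add 7 hours and 39 minutes layover in Calgary → 10:40 UTC.
Add 6 hours and 14 minutes leg 2 → 16:54 UTC.
Add 7 hours and 40 minutes layover in Apia → 00:34 UTC (May 15).
Add 13 hours 51 minutes leg 3 → 14:25 UTC.
Marrick is UTC+5:45, so local arrival = 14:25 + 5:45 = 20:10 on May 15.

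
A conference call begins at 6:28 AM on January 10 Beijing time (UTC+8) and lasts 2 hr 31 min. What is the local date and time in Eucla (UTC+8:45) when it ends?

9:44 AM on January 10

Eucla is 0:45 ahead of Beijing.
After 2 hours and 31 minutes it is 8:59 AM in Beijing.
Shift by the zone difference: 8:59 AM + 0:45 = 9:44 AM on Jan 10 in Eucla.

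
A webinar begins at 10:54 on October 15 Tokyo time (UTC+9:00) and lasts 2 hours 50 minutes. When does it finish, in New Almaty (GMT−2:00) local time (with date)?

Convert start to UTC: 10:54 − 9:00 = 01:54 UTC on Oct 15.
Add 2 hours and 50 minutes duration → 04:44 UTC.
New Almaty is UTC−2:00, so local end time = 04:44 − 2:00 = 02:44 on Oct 15.

02:44 on October 15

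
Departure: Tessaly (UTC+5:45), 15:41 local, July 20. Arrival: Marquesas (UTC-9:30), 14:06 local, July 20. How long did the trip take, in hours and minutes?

13 hours 40 minutes

Departure in UTC: 15:41 − 5:45 = 09:56 on Jul 20.
Arrival in UTC: 14:06 + 9:30 = 23:36 on Jul 20.
Elapsed = 23:36 − 09:56 = 13 hours 40 minutes.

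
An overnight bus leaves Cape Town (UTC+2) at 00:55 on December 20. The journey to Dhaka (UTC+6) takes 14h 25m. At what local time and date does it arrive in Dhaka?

Convert departure to UTC: 00:55 − 2:00 = 22:55 UTC on Dec 19.
Add 14 hours and 25 minutes travel time → 13:20 UTC (Dec 20).
Dhaka is UTC+6:00, so local arrival = 13:20 + 6:00 = 19:20 on Dec 20.

19:20 on Dec 20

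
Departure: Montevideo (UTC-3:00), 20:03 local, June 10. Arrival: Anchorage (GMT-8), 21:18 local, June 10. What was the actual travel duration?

Anchorage is 5:00 behind Montevideo.
Clock-face elapsed time (ignoring zones) is 1 hour 15 minutes.
Actual elapsed = 1 hour 15 minutes + 5:00 = 6 hours 15 minutes.

6 hours 15 minutes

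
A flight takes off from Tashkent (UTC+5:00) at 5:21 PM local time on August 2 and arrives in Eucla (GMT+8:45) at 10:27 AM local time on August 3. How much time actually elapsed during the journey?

Eucla is 3:45 ahead of Tashkent.
Clock-face elapsed time (ignoring zones) is 17 hours 6 minutes.
Actual elapsed = 17 hours 6 minutes − 3:45 = 13 hours 21 minutes.

13 hours 21 minutes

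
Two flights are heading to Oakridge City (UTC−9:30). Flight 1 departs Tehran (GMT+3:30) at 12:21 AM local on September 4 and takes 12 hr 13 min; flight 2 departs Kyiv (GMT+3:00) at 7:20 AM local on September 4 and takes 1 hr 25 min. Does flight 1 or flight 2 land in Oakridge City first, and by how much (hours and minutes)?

the second, by 3 hours 19 minutes

Flight 1 in UTC: 12:21 AM − 3:30 = 8:51 PM on Sep 3.
+12 hours 13 minutes → arrive 9:04 AM UTC on Sep 4.
Flight 2 in UTC: 7:20 AM − 3:00 = 4:20 AM on Sep 4.
+1 hour and 25 minutes → arrive 5:45 AM UTC on Sep 4.
Flight 2 lands earlier by 3 hours 19 minutes.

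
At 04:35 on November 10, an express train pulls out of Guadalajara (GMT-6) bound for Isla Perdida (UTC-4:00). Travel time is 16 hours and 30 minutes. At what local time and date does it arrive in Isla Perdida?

23:05 on Nov 10

Convert departure to UTC: 04:35 + 6:00 = 10:35 UTC on Nov 10.
Add 16 hours 30 minutes travel time → 03:05 UTC (Nov 11).
Isla Perdida is UTC−4:00, so local arrival = 03:05 − 4:00 = 23:05 on Nov 10.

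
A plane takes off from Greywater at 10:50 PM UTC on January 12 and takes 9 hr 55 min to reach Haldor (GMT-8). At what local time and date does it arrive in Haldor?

12:45 AM on January 13

Departure is given in UTC: 10:50 PM on Jan 12.
Add 9 hours 55 minutes → 8:45 AM UTC (Jan 13).
Haldor is UTC−8:00: 8:45 AM − 8:00 = 12:45 AM on Jan 13.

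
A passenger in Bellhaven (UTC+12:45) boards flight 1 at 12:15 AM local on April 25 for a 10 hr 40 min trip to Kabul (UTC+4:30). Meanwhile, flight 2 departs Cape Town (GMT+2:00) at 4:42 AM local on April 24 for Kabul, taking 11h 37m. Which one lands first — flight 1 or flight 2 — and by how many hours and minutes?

Flight 1 in UTC: 12:15 AM − 12:45 = 11:30 AM on Apr 24.
+10 hours and 40 minutes → arrive 10:10 PM UTC on Apr 24.
Flight 2 in UTC: 4:42 AM − 2:00 = 2:42 AM on Apr 24.
+11 hours and 37 minutes → arrive 2:19 PM UTC on Apr 24.
Flight 2 lands earlier by 7 hours 51 minutes.

the second, by 7 hours 51 minutes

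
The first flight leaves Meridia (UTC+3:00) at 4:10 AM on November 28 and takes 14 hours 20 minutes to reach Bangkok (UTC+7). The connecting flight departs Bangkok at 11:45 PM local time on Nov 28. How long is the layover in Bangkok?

1 hour 15 minutes

Convert departure to UTC: 4:10 AM − 3:00 = 1:10 AM UTC on Nov 28.
Add 14 hours 20 minutes flight time → 3:30 PM UTC.
Bangkok is UTC+7:00, so local arrival = 3:30 PM + 7:00 = 10:30 PM on Nov 28.
Layover = 11:45 PM − 10:30 PM = 1 hour 15 minutes.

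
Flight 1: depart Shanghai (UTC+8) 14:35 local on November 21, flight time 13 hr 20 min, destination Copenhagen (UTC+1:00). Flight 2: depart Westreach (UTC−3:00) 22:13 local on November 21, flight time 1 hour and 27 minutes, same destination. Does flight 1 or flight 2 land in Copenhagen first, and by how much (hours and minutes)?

Flight 1 in UTC: 14:35 − 8:00 = 06:35 on Nov 21.
+13 hours and 20 minutes → arrive 19:55 UTC on Nov 21.
Flight 2 in UTC: 22:13 + 3:00 = 01:13 on Nov 22.
+1 hour 27 minutes → arrive 02:40 UTC on Nov 22.
Flight 1 lands earlier by 6 hours 45 minutes.

the first, by 6 hours 45 minutes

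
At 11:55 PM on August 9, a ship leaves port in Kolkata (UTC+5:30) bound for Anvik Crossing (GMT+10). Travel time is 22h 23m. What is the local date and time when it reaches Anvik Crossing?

2:48 AM on Aug 11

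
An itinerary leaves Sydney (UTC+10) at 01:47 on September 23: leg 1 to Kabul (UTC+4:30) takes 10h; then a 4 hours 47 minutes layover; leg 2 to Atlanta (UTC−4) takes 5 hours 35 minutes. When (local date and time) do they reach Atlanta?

08:09 on Sep 23

Convert departure to UTC: 01:47 − 10:00 = 15:47 UTC on Sep 22.
Add 10 hours leg 1 → 01:47 UTC (Sep 23).
Add 4 hours and 47 minutes layover in Kabul → 06:34 UTC.
Add 5 hours and 35 minutes leg 2 → 12:09 UTC.
Atlanta is UTC−4:00, so local arrival = 12:09 − 4:00 = 08:09 on Sep 23.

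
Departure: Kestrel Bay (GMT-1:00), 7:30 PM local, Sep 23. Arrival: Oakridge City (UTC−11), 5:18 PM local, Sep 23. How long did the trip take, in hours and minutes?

Departure in UTC: 7:30 PM + 1:00 = 8:30 PM on Sep 23.
Arrival in UTC: 5:18 PM + 11:00 = 4:18 AM on Sep 24.
Elapsed = 4:18 AM − 8:30 PM (+1 day) = 7 hours 48 minutes.

7 hours 48 minutes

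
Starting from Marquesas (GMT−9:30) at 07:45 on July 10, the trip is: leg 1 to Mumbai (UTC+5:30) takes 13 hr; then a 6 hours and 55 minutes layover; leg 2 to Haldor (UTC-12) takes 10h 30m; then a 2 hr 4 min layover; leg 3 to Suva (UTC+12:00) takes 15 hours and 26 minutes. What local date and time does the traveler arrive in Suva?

Convert departure to UTC: 07:45 + 9:30 = 17:15 UTC on Jul 10.
Add 13 hours leg 1 → 06:15 UTC (Jul 11).
Add 6 hours 55 minutes layover in Mumbai → 13:10 UTC.
Add 10 hours 30 minutes leg 2 → 23:40 UTC.
Add 2 hours and 4 minutes layover in Haldor → 01:44 UTC (Jul 12).
Add 15 hours 26 minutes leg 3 → 17:10 UTC.
Suva is UTC+12:00, so local arrival = 17:10 + 12:00 = 05:10 on Jul 13.

05:10 on Jul 13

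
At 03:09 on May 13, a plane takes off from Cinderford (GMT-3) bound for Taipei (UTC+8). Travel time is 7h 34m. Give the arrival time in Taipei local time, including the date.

21:43 on May 13

Convert departure to UTC: 03:09 + 3:00 = 06:09 UTC on May 13.
Add 7 hours 34 minutes travel time → 13:43 UTC.
Taipei is UTC+8:00, so local arrival = 13:43 + 8:00 = 21:43 on May 13.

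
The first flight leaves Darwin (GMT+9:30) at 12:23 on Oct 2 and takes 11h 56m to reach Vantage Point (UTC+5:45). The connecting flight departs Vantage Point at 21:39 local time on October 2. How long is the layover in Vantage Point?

1 hour 5 minutes

Convert departure to UTC: 12:23 − 9:30 = 02:53 UTC on Oct 2.
Add 11 hours and 56 minutes flight time → 14:49 UTC.
Vantage Point is UTC+5:45, so local arrival = 14:49 + 5:45 = 20:34 on Oct 2.
Layover = 21:39 − 20:34 = 1 hour 5 minutes.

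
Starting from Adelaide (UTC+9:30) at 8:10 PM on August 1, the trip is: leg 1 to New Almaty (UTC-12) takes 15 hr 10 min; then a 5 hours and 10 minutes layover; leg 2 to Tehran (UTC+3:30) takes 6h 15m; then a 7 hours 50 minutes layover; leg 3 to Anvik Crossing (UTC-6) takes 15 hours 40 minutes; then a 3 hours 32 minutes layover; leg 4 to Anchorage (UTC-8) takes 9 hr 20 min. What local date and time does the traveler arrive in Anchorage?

Convert departure to UTC: 8:10 PM − 9:30 = 10:40 AM UTC on Aug 1.
Add 15 hours 10 minutes leg 1 → 1:50 AM UTC (Aug 2).
Add 5 hours 10 minutes layover in New Almaty → 7:00 AM UTC.
Add 6 hours and 15 minutes leg 2 → 1:15 PM UTC.
Add 7 hours 50 minutes layover in Tehran → 9:05 PM UTC.
Add 15 hours 40 minutes leg 3 → 12:45 PM UTC (Aug 3).
Add 3 hours and 32 minutes layover in Anvik Crossing → 4:17 PM UTC.
Add 9 hours and 20 minutes leg 4 → 1:37 AM UTC (Aug 4).
Anchorage is UTC−8:00, so local arrival = 1:37 AM − 8:00 = 5:37 PM on Aug 3.

5:37 PM on August 3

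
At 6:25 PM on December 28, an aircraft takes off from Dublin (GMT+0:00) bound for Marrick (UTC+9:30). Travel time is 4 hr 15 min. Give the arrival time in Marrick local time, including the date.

Dublin is at UTC+0, so departure is already 6:25 PM UTC on Dec 28.
Add 4 hours 15 minutes travel time → 10:40 PM UTC.
Marrick is UTC+9:30, so local arrival = 10:40 PM + 9:30 = 8:10 AM on Dec 29.

8:10 AM on Dec 29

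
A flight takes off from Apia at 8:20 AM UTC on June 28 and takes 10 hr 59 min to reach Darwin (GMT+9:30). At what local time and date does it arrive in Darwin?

Departure is given in UTC: 8:20 AM on Jun 28.
Add 10 hours and 59 minutes → 7:19 PM UTC.
Darwin is UTC+9:30: 7:19 PM + 9:30 = 4:49 AM on Jun 29.

4:49 AM on Jun 29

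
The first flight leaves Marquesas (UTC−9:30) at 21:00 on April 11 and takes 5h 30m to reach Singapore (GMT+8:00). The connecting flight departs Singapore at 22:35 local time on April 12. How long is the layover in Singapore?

2 hours 35 minutes

Convert departure to UTC: 21:00 + 9:30 = 06:30 UTC on Apr 12.
Add 5 hours 30 minutes flight time → 12:00 UTC.
Singapore is UTC+8:00, so local arrival = 12:00 + 8:00 = 20:00 on Apr 12.
Layover = 22:35 − 20:00 = 2 hours 35 minutes.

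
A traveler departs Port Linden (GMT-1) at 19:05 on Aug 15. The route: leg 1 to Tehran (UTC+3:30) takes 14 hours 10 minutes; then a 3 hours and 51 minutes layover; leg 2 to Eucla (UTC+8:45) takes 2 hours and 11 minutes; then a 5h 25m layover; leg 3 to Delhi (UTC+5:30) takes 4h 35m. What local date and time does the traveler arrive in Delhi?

07:47 on Aug 17

Convert departure to UTC: 19:05 + 1:00 = 20:05 UTC on Aug 15.
Add 14 hours 10 minutes leg 1 → 10:15 UTC (Aug 16).
Add 3 hours 51 minutes layover in Tehran → 14:06 UTC.
Add 2 hours and 11 minutes leg 2 → 16:17 UTC.
Add 5 hours and 25 minutes layover in Eucla → 21:42 UTC.
Add 4 hours 35 minutes leg 3 → 02:17 UTC (Aug 17).
Delhi is UTC+5:30, so local arrival = 02:17 + 5:30 = 07:47 on Aug 17.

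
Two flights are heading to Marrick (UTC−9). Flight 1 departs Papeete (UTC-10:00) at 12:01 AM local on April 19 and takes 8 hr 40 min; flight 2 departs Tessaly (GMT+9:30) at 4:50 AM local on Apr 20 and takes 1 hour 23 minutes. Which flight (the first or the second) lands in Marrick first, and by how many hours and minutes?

the first, by 2 hours 2 minutes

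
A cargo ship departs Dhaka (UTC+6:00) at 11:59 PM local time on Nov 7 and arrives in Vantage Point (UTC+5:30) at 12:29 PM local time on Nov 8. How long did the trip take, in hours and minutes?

Departure in UTC: 11:59 PM − 6:00 = 5:59 PM on Nov 7.
Arrival in UTC: 12:29 PM − 5:30 = 6:59 AM on Nov 8.
Elapsed = 6:59 AM − 5:59 PM (+1 day) = 13 hours.

13 hours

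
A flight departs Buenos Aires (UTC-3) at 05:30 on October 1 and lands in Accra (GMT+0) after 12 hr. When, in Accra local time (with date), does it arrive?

Convert departure to UTC: 05:30 + 3:00 = 08:30 UTC on Oct 1.
Add 12 hours travel time → 20:30 UTC.
Accra is UTC+0, so local arrival is the same: 20:30 on Oct 1.

20:30 on Oct 1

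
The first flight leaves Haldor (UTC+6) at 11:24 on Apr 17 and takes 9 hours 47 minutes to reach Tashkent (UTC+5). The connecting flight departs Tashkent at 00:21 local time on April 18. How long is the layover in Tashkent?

4 hours 10 minutes

Convert departure to UTC: 11:24 − 6:00 = 05:24 UTC on Apr 17.
Add 9 hours 47 minutes flight time → 15:11 UTC.
Tashkent is UTC+5:00, so local arrival = 15:11 + 5:00 = 20:11 on Apr 17.
Layover = 00:21 − 20:11 (+1 day) = 4 hours 10 minutes.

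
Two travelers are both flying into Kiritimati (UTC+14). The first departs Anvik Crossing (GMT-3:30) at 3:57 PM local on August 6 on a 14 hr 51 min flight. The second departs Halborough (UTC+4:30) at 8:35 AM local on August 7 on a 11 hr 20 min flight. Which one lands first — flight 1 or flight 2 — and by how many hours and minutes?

the first, by 5 hours 7 minutes

Flight 1 in UTC: 3:57 PM + 3:30 = 7:27 PM on Aug 6.
+14 hours 51 minutes → arrive 10:18 AM UTC on Aug 7.
Flight 2 in UTC: 8:35 AM − 4:30 = 4:05 AM on Aug 7.
+11 hours and 20 minutes → arrive 3:25 PM UTC on Aug 7.
Flight 1 lands earlier by 5 hours 7 minutes.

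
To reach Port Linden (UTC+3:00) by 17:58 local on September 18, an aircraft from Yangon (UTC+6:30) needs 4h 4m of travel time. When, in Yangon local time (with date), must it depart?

Target arrival in UTC: 17:58 − 3:00 = 14:58 on Sep 18.
Subtract 4 hours and 4 minutes → departure 10:54 UTC on Sep 18.
Yangon is UTC+6:30: 10:54 + 6:30 = 17:24 on Sep 18.

17:24 on September 18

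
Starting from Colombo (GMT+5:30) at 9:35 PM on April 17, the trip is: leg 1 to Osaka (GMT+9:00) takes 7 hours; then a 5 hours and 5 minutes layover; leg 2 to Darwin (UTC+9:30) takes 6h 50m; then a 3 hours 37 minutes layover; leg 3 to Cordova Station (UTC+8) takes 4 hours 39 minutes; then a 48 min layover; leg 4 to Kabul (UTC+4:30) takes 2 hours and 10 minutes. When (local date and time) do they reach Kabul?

Convert departure to UTC: 9:35 PM − 5:30 = 4:05 PM UTC on Apr 17.
Add 7 hours leg 1 → 11:05 PM UTC.
Add 5 hours 5 minutes layover in Osaka → 4:10 AM UTC (Apr 18).
Add 6 hours 50 minutes leg 2 → 11:00 AM UTC.
Add 3 hours 37 minutes layover in Darwin → 2:37 PM UTC.
Add 4 hours and 39 minutes leg 3 → 7:16 PM UTC.
Add 48 minutes layover in Cordova Station → 8:04 PM UTC.
Add 2 hours 10 minutes leg 4 → 10:14 PM UTC.
Kabul is UTC+4:30, so local arrival = 10:14 PM + 4:30 = 2:44 AM on Apr 19.

2:44 AM on Apr 19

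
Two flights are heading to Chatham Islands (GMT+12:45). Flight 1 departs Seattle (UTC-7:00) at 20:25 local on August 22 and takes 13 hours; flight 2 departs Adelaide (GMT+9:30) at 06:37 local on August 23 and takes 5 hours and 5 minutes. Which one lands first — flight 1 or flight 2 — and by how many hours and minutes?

the second, by 14 hours 13 minutes

Flight 1 in UTC: 20:25 + 7:00 = 03:25 on Aug 23.
+13 hours → arrive 16:25 UTC on Aug 23.
Flight 2 in UTC: 06:37 − 9:30 = 21:07 on Aug 22.
+5 hours and 5 minutes → arrive 02:12 UTC on Aug 23.
Flight 2 lands earlier by 14 hours 13 minutes.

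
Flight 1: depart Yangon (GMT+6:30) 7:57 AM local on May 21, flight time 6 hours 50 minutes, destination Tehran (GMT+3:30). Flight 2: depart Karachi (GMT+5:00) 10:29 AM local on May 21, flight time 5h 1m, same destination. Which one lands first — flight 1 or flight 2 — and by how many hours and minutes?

the first, by 2 hours 13 minutes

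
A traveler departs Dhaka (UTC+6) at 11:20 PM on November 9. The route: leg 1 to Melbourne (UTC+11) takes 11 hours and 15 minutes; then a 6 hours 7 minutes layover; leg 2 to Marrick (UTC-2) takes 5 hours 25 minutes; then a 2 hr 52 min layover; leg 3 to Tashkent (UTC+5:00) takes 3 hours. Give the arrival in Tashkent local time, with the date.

2:59 AM on November 11

Convert departure to UTC: 11:20 PM − 6:00 = 5:20 PM UTC on Nov 9.
Add 11 hours 15 minutes leg 1 → 4:35 AM UTC (Nov 10).
Add 6 hours and 7 minutes layover in Melbourne → 10:42 AM UTC.
Add 5 hours 25 minutes leg 2 → 4:07 PM UTC.
Add 2 hours 52 minutes layover in Marrick → 6:59 PM UTC.
Add 3 hours leg 3 → 9:59 PM UTC.
Tashkent is UTC+5:00, so local arrival = 9:59 PM + 5:00 = 2:59 AM on Nov 11.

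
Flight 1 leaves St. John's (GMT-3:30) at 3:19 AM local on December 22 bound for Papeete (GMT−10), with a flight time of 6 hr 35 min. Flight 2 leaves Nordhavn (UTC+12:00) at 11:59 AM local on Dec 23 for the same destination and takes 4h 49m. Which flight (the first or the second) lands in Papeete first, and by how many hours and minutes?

the first, by 15 hours 24 minutes

Flight 1 in UTC: 3:19 AM + 3:30 = 6:49 AM on Dec 22.
+6 hours 35 minutes → arrive 1:24 PM UTC on Dec 22.
Flight 2 in UTC: 11:59 AM − 12:00 = 11:59 PM on Dec 22.
+4 hours and 49 minutes → arrive 4:48 AM UTC on Dec 23.
Flight 1 lands earlier by 15 hours 24 minutes.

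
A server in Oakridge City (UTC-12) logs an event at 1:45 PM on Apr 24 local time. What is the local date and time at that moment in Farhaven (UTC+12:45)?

Farhaven is 24:45 ahead of Oakridge City.
Shift by the zone difference: 1:45 PM + 24:45 = 2:30 PM on Apr 25 in Farhaven.

2:30 PM on Apr 25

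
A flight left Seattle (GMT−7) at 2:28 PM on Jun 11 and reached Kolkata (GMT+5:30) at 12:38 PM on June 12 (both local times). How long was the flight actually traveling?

Departure in UTC: 2:28 PM + 7:00 = 9:28 PM on Jun 11.
Arrival in UTC: 12:38 PM − 5:30 = 7:08 AM on Jun 12.
Elapsed = 7:08 AM − 9:28 PM (+1 day) = 9 hours 40 minutes.

9 hours 40 minutes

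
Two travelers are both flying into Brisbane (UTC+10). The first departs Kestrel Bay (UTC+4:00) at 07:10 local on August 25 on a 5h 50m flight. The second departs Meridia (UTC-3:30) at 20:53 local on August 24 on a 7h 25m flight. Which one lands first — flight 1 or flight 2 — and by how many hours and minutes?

Flight 1 in UTC: 07:10 − 4:00 = 03:10 on Aug 25.
+5 hours 50 minutes → arrive 09:00 UTC on Aug 25.
Flight 2 in UTC: 20:53 + 3:30 = 00:23 on Aug 25.
+7 hours and 25 minutes → arrive 07:48 UTC on Aug 25.
Flight 2 lands earlier by 1 hour 12 minutes.

the second, by 1 hour 12 minutes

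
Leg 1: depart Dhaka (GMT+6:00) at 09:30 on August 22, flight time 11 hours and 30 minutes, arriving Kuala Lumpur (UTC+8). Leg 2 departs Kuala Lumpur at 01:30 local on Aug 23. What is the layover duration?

Convert departure to UTC: 09:30 − 6:00 = 03:30 UTC on Aug 22.
Add 11 hours and 30 minutes flight time → 15:00 UTC.
Kuala Lumpur is UTC+8:00, so local arrival = 15:00 + 8:00 = 23:00 on Aug 22.
Layover = 01:30 − 23:00 (+1 day) = 2 hours 30 minutes.

2 hours 30 minutes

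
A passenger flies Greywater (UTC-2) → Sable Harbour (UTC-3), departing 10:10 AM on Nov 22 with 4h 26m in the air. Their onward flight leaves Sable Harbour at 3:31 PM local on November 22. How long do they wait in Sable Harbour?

Convert departure to UTC: 10:10 AM + 2:00 = 12:10 PM UTC on Nov 22.
Add 4 hours and 26 minutes flight time → 4:36 PM UTC.
Sable Harbour is UTC−3:00, so local arrival = 4:36 PM − 3:00 = 1:36 PM on Nov 22.
Layover = 3:31 PM − 1:36 PM = 1 hour 55 minutes.

1 hour 55 minutes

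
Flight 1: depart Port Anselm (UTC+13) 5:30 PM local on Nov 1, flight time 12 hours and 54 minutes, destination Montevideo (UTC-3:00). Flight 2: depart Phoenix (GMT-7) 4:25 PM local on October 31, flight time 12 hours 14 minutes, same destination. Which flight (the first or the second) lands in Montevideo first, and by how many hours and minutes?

the second, by 5 hours 45 minutes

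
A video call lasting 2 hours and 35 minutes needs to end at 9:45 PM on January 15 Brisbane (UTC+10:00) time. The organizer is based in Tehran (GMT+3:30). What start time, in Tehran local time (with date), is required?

Target end time in UTC: 9:45 PM − 10:00 = 11:45 AM on Jan 15.
Subtract 2 hours and 35 minutes → start 9:10 AM UTC on Jan 15.
Tehran is UTC+3:30: 9:10 AM + 3:30 = 12:40 PM on Jan 15.

12:40 PM on January 15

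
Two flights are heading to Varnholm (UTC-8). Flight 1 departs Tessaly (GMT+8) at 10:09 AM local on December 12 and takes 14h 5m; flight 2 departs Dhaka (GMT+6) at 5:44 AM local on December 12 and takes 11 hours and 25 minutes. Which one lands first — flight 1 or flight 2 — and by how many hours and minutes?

the second, by 5 hours 5 minutes

Flight 1 in UTC: 10:09 AM − 8:00 = 2:09 AM on Dec 12.
+14 hours 5 minutes → arrive 4:14 PM UTC on Dec 12.
Flight 2 in UTC: 5:44 AM − 6:00 = 11:44 PM on Dec 11.
+11 hours and 25 minutes → arrive 11:09 AM UTC on Dec 12.
Flight 2 lands earlier by 5 hours 5 minutes.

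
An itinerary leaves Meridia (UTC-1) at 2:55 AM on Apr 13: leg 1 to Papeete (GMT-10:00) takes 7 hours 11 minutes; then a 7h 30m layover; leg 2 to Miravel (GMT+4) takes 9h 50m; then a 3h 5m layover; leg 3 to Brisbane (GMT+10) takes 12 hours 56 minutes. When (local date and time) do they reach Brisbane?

Convert departure to UTC: 2:55 AM + 1:00 = 3:55 AM UTC on Apr 13.
Add 7 hours and 11 minutes leg 1 → 11:06 AM UTC.
Add 7 hours and 30 minutes layover in Papeete → 6:36 PM UTC.
Add 9 hours 50 minutes leg 2 → 4:26 AM UTC (Apr 14).
Add 3 hours 5 minutes layover in Miravel → 7:31 AM UTC.
Add 12 hours and 56 minutes leg 3 → 8:27 PM UTC.
Brisbane is UTC+10:00, so local arrival = 8:27 PM + 10:00 = 6:27 AM on Apr 15.

6:27 AM on Apr 15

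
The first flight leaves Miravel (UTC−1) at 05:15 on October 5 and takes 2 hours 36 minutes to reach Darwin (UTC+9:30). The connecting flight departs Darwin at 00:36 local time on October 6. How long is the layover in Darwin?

6 hours 15 minutes

Convert departure to UTC: 05:15 + 1:00 = 06:15 UTC on Oct 5.
Add 2 hours 36 minutes flight time → 08:51 UTC.
Darwin is UTC+9:30, so local arrival = 08:51 + 9:30 = 18:21 on Oct 5.
Layover = 00:36 − 18:21 (+1 day) = 6 hours 15 minutes.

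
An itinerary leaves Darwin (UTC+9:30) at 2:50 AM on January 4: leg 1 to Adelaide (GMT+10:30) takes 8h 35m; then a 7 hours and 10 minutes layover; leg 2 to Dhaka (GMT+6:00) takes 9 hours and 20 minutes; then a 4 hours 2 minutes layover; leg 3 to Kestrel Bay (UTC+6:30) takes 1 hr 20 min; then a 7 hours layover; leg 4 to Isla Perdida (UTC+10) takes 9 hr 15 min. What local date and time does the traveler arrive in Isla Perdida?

Convert departure to UTC: 2:50 AM − 9:30 = 5:20 PM UTC on Jan 3.
Add 8 hours and 35 minutes leg 1 → 1:55 AM UTC (Jan 4).
Add 7 hours 10 minutes layover in Adelaide → 9:05 AM UTC.
Add 9 hours 20 minutes leg 2 → 6:25 PM UTC.
Add 4 hours 2 minutes layover in Dhaka → 10:27 PM UTC.
Add 1 hour 20 minutes leg 3 → 11:47 PM UTC.
Add 7 hours layover in Kestrel Bay → 6:47 AM UTC (Jan 5).
Add 9 hours 15 minutes leg 4 → 4:02 PM UTC.
Isla Perdida is UTC+10:00, so local arrival = 4:02 PM + 10:00 = 2:02 AM on Jan 6.

2:02 AM on January 6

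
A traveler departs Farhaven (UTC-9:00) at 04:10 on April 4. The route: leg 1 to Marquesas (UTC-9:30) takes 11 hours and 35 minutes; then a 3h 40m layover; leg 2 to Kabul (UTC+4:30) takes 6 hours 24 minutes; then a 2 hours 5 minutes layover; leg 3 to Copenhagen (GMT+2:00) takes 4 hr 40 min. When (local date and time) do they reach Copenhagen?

19:34 on Apr 5

Convert departure to UTC: 04:10 + 9:00 = 13:10 UTC on Apr 4.
Add 11 hours 35 minutes leg 1 → 00:45 UTC (Apr 5).
Add 3 hours and 40 minutes layover in Marquesas → 04:25 UTC.
Add 6 hours 24 minutes leg 2 → 10:49 UTC.
Add 2 hours 5 minutes layover in Kabul → 12:54 UTC.
Add 4 hours 40 minutes leg 3 → 17:34 UTC.
Copenhagen is UTC+2:00, so local arrival = 17:34 + 2:00 = 19:34 on Apr 5.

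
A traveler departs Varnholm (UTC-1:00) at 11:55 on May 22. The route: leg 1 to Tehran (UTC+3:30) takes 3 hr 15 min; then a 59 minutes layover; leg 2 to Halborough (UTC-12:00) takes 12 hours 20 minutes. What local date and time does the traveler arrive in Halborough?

17:29 on May 22

Convert departure to UTC: 11:55 + 1:00 = 12:55 UTC on May 22.
Add 3 hours 15 minutes leg 1 → 16:10 UTC.
Add 59 minutes layover in Tehran → 17:09 UTC.
Add 12 hours and 20 minutes leg 2 → 05:29 UTC (May 23).
Halborough is UTC−12:00, so local arrival = 05:29 − 12:00 = 17:29 on May 22.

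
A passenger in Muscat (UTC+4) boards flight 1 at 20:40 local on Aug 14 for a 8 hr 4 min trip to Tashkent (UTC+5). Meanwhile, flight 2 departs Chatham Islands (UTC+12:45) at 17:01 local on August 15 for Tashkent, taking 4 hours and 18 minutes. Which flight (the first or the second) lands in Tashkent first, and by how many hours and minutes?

the first, by 7 hours 50 minutes

Flight 1 in UTC: 20:40 − 4:00 = 16:40 on Aug 14.
+8 hours 4 minutes → arrive 00:44 UTC on Aug 15.
Flight 2 in UTC: 17:01 − 12:45 = 04:16 on Aug 15.
+4 hours and 18 minutes → arrive 08:34 UTC on Aug 15.
Flight 1 lands earlier by 7 hours 50 minutes.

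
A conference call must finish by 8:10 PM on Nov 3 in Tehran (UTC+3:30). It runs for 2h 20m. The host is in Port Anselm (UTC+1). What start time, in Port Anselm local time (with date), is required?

3:20 PM on Nov 3

Target end time in UTC: 8:10 PM − 3:30 = 4:40 PM on Nov 3.
Subtract 2 hours and 20 minutes → start 2:20 PM UTC on Nov 3.
Port Anselm is UTC+1:00: 2:20 PM + 1:00 = 3:20 PM on Nov 3.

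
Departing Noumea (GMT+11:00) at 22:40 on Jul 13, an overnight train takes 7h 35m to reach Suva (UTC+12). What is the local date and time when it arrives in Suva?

07:15 on July 14

Convert departure to UTC: 22:40 − 11:00 = 11:40 UTC on Jul 13.
Add 7 hours and 35 minutes travel time → 19:15 UTC.
Suva is UTC+12:00, so local arrival = 19:15 + 12:00 = 07:15 on Jul 14.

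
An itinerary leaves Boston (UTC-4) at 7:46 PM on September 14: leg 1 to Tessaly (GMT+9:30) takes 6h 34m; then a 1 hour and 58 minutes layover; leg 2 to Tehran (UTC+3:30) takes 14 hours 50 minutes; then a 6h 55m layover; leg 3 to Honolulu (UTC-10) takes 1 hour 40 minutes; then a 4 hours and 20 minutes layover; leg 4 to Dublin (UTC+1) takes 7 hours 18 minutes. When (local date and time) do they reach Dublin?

Convert departure to UTC: 7:46 PM + 4:00 = 11:46 PM UTC on Sep 14.
Add 6 hours and 34 minutes leg 1 → 6:20 AM UTC (Sep 15).
Add 1 hour 58 minutes layover in Tessaly → 8:18 AM UTC.
Add 14 hours 50 minutes leg 2 → 11:08 PM UTC.
Add 6 hours and 55 minutes layover in Tehran → 6:03 AM UTC (Sep 16).
Add 1 hour 40 minutes leg 3 → 7:43 AM UTC.
Add 4 hours 20 minutes layover in Honolulu → 12:03 PM UTC.
Add 7 hours 18 minutes leg 4 → 7:21 PM UTC.
Dublin is UTC+1:00, so local arrival = 7:21 PM + 1:00 = 8:21 PM on Sep 16.

8:21 PM on September 16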